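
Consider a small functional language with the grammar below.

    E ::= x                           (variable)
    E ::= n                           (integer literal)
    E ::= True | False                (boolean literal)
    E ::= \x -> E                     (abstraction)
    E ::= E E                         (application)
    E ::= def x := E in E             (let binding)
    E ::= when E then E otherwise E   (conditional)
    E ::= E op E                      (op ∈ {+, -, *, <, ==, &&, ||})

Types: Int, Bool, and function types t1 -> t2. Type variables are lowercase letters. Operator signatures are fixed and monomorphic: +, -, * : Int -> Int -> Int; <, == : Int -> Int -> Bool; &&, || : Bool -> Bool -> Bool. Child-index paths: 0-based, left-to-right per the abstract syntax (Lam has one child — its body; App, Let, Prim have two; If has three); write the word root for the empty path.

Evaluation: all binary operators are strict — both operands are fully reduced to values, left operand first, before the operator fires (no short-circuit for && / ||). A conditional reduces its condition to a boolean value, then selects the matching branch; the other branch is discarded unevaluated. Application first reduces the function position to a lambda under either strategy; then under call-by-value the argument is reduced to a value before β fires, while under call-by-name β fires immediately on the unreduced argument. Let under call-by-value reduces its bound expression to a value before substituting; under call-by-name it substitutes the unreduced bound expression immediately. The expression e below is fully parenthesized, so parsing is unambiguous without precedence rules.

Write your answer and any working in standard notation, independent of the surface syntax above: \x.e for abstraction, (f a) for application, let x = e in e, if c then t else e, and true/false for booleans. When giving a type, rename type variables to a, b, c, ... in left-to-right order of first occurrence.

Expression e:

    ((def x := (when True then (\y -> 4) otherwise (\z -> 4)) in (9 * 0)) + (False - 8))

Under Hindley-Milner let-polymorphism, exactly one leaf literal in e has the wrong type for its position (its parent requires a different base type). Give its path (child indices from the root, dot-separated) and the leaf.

Trace:
  unify Bool ~ Bool
\y._ : a -> Int
\z._ : b -> Int
  unify a -> Int ~ b -> Int
  unify a ~ b
  unify Int ~ Int
let x : forall. b -> Int
  unify Int ~ Int
  unify Int ~ Int
  unify Int ~ Int
  unify Bool ~ Int
  FAIL: mismatch Bool ~ Int

Answer: 1.0 : false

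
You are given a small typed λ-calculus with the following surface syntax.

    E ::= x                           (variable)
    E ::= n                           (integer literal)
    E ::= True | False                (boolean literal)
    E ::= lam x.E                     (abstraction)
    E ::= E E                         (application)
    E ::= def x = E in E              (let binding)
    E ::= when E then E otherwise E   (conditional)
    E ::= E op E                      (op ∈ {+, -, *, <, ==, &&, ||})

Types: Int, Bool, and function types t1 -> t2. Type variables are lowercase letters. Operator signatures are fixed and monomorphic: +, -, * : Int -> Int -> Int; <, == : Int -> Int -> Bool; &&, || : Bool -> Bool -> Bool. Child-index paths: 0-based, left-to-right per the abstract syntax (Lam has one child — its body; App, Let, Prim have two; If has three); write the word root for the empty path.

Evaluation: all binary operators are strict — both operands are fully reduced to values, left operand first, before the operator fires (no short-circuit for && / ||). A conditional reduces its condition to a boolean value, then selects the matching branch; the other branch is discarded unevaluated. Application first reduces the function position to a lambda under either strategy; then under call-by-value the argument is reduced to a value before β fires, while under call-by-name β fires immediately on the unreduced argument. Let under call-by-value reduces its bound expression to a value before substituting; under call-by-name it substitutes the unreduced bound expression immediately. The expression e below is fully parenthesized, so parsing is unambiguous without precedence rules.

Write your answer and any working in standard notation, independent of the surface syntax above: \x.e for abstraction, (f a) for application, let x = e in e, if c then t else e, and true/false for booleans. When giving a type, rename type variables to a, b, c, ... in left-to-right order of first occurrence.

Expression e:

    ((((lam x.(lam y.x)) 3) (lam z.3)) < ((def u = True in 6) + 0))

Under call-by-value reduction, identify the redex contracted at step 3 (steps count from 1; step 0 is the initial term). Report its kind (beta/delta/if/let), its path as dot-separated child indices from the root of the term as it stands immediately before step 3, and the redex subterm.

Trace:
step 0: ((((\x.(\y.x)) 3) (\z.3)) < ((let u = true in 6) + 0))
step 1: [beta@0.0] (((\y.3) (\z.3)) < ((let u = true in 6) + 0))
step 2: [beta@0] (3 < ((let u = true in 6) + 0))
step 3: [let@1.0] (3 < (6 + 0))

Answer: let at 1.0 : (let u = true in 6)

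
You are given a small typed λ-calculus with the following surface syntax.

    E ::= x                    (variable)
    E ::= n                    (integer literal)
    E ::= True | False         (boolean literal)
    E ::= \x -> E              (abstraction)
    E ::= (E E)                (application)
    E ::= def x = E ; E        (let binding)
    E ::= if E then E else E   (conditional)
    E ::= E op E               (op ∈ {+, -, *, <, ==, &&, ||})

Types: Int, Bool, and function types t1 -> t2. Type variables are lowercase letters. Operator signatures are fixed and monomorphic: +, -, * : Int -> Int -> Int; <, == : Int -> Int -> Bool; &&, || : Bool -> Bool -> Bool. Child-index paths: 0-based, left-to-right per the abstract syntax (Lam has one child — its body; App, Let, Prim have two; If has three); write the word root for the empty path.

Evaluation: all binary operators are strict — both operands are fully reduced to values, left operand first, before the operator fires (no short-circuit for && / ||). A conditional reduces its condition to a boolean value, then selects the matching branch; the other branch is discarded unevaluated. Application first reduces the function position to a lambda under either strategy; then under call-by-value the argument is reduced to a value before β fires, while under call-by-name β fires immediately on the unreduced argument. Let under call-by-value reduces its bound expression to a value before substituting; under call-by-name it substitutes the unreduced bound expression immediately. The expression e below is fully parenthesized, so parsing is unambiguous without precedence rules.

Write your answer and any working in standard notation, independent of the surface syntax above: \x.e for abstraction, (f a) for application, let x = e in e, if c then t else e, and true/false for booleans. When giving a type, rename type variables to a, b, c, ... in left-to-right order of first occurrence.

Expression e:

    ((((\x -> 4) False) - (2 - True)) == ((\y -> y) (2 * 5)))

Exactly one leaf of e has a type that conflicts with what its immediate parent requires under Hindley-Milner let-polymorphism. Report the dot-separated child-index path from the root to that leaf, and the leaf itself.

Derivation:
\x._ : a -> Int
  unify a -> Int ~ Bool -> b
  unify a ~ Bool
  unify Int ~ b
_ _ : Int
  unify Int ~ Int
  unify Int ~ Int
  unify Bool ~ Int
  FAIL: mismatch Bool ~ Int

Answer: 0.1.1 : true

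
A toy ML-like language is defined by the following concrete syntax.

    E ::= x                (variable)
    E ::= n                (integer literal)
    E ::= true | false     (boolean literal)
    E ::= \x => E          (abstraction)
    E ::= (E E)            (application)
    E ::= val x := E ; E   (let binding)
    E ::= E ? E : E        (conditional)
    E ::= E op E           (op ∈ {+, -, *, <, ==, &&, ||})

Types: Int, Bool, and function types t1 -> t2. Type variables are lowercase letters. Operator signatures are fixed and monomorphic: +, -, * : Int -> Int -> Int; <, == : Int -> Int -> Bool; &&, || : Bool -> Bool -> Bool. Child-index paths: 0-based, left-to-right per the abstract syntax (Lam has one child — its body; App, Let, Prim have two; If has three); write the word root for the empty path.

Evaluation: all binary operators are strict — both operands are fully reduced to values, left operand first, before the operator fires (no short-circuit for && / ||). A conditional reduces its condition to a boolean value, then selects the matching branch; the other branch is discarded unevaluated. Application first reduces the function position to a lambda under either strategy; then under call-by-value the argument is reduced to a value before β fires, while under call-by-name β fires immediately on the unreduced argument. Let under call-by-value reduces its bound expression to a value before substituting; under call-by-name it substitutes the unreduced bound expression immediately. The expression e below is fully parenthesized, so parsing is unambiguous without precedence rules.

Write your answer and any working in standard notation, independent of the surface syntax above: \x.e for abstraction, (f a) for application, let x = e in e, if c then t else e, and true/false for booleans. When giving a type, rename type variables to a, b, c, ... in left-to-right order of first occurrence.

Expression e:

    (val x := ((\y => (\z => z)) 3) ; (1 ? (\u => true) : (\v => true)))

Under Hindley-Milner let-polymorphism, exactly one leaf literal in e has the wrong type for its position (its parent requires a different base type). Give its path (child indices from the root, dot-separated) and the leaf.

Working:
z : b
\z._ : b -> b
\y._ : a -> b -> b
  unify a -> b -> b ~ Int -> c
  unify a ~ Int
  unify b -> b ~ c
_ _ : b -> b
let x : forall. b -> b
  unify Int ~ Bool
  FAIL: mismatch Int ~ Bool

Answer: 1.0 : 1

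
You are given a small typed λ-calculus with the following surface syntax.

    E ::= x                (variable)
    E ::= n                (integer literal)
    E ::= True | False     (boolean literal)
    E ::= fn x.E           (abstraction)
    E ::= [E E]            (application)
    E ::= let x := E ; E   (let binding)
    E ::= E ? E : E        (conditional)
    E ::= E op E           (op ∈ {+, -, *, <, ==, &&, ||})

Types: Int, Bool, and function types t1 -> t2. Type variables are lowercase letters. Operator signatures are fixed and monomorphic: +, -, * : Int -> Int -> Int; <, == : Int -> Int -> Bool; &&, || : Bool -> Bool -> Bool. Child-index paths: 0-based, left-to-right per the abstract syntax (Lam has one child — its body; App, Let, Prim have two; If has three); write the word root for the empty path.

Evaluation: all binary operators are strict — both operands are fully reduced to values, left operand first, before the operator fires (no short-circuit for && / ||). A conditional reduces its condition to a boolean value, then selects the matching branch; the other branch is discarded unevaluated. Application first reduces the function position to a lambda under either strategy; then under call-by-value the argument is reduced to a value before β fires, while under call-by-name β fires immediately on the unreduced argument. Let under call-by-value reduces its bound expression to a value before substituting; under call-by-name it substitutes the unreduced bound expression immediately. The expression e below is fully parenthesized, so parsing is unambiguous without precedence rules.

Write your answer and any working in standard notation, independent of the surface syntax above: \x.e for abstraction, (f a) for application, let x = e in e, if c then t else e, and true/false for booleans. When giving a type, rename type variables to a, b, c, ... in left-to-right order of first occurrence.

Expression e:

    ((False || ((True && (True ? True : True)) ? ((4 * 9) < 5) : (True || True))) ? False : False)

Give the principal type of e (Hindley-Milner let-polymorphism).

Answer: Bool

Trace:
  unify Bool ~ Bool
  unify Bool ~ Bool
  unify Bool ~ Bool
  unify Bool ~ Bool
  unify Bool ~ Bool
  unify Bool ~ Bool
  unify Int ~ Int
  unify Int ~ Int
  unify Int ~ Int
  unify Int ~ Int
  unify Bool ~ Bool
  unify Bool ~ Bool
  unify Bool ~ Bool
  unify Bool ~ Bool
  unify Bool ~ Bool
  unify Bool ~ Bool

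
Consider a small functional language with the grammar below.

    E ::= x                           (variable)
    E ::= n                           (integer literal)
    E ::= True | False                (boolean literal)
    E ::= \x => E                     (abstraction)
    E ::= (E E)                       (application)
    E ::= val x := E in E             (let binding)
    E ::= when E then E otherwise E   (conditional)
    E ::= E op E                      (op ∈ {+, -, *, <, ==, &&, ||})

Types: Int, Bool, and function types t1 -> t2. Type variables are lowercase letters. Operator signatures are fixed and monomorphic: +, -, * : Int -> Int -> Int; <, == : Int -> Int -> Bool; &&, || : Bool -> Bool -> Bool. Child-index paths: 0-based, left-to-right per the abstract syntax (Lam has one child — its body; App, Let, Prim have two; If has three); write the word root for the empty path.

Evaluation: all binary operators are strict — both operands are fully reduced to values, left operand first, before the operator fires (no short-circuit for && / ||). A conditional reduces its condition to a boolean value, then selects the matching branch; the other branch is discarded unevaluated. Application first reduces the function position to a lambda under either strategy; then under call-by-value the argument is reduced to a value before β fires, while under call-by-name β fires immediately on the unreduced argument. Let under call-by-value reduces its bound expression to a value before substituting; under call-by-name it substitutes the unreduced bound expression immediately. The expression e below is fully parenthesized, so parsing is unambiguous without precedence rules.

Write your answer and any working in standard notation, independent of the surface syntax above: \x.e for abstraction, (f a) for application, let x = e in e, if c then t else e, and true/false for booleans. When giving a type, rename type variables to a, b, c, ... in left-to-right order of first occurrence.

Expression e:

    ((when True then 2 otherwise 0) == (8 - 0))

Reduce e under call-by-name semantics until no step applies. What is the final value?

Trace:
step 0: ((if true then 2 else 0) == (8 - 0))
step 1: [if@0] (2 == (8 - 0))
step 2: [delta@1] (2 == 8)
step 3: [delta@root] false

Answer: false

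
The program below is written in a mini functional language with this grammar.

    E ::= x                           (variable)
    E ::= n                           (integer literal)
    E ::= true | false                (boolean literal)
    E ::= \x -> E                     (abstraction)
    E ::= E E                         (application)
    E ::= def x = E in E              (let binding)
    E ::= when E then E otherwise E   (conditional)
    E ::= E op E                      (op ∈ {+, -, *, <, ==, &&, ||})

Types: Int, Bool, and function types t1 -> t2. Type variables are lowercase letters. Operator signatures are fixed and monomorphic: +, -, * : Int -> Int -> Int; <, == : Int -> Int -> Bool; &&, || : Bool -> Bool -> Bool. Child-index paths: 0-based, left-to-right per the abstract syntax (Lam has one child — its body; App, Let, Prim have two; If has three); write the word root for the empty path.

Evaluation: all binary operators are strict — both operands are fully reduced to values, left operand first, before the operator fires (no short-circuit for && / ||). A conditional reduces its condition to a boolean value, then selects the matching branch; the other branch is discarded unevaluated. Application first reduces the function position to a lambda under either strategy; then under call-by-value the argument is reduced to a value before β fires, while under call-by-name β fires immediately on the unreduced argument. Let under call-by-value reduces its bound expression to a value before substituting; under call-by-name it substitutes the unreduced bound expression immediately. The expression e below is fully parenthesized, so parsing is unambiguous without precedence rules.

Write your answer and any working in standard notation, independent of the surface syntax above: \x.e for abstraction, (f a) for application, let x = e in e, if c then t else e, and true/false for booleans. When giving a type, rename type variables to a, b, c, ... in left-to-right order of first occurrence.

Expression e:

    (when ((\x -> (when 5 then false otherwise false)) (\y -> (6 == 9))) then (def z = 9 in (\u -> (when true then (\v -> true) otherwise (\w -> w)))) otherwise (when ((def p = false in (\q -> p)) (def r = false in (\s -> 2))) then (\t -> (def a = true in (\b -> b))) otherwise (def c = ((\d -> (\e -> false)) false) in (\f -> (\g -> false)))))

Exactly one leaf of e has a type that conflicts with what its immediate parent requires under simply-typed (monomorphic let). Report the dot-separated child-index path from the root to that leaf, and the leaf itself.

Answer: 0.0.0.0 : 5

Working:
  unify Int ~ Bool
  FAIL: mismatch Int ~ Bool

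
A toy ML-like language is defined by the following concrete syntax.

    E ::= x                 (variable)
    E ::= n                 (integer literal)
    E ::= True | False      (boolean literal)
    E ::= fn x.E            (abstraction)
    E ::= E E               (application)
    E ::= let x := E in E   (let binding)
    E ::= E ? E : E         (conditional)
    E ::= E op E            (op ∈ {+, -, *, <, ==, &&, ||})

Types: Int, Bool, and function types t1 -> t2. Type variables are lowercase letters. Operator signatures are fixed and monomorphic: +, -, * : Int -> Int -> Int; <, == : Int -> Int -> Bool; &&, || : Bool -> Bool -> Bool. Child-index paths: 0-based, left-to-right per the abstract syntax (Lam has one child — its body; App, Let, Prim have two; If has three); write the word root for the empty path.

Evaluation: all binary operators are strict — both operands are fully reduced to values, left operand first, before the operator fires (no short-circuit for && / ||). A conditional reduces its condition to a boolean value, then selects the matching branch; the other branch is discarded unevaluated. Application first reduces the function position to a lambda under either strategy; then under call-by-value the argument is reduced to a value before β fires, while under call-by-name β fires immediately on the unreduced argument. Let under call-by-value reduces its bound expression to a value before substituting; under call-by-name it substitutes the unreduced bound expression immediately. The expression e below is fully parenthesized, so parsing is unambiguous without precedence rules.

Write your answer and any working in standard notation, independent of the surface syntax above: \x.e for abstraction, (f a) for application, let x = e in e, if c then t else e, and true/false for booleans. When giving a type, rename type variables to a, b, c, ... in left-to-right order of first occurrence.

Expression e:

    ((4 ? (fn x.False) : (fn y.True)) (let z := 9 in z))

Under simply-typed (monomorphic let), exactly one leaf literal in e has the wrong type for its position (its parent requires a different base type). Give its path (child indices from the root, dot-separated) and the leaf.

Trace:
  unify Int ~ Bool
  FAIL: mismatch Int ~ Bool

Answer: 0.0 : 4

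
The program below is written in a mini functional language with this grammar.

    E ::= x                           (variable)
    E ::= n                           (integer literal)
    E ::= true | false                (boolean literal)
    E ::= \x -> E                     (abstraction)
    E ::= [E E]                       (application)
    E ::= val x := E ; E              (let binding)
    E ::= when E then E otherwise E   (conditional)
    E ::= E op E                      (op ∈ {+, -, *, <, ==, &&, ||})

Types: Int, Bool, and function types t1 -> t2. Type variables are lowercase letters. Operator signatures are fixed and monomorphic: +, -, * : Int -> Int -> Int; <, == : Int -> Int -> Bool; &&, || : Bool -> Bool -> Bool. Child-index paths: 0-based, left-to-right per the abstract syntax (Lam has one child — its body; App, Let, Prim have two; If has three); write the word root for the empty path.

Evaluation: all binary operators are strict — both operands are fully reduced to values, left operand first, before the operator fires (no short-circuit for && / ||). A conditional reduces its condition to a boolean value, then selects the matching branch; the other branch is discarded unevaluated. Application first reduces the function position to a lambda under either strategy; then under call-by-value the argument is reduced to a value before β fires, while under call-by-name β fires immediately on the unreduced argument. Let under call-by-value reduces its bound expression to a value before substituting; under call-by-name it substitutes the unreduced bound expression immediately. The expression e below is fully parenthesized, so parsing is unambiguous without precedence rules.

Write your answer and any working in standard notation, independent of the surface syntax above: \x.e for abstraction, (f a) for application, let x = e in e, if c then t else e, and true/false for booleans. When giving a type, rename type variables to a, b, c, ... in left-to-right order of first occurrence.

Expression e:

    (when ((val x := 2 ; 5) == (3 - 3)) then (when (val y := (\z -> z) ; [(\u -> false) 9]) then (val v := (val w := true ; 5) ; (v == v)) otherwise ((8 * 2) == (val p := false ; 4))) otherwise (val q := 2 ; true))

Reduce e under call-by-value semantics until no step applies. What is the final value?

Working:
step 0: (if ((let x = 2 in 5) == (3 - 3)) then (if (let y = (\z.z) in ((\u.false) 9)) then (let v = (let w = true in 5) in (v == v)) else ((8 * 2) == (let p = false in 4))) else (let q = 2 in true))
step 1: [let@0.0] (if (5 == (3 - 3)) then (if (let y = (\z.z) in ((\u.false) 9)) then (let v = (let w = true in 5) in (v == v)) else ((8 * 2) == (let p = false in 4))) else (let q = 2 in true))
step 2: [delta@0.1] (if (5 == 0) then (if (let y = (\z.z) in ((\u.false) 9)) then (let v = (let w = true in 5) in (v == v)) else ((8 * 2) == (let p = false in 4))) else (let q = 2 in true))
step 3: [delta@0] (if false then (if (let y = (\z.z) in ((\u.false) 9)) then (let v = (let w = true in 5) in (v == v)) else ((8 * 2) == (let p = false in 4))) else (let q = 2 in true))
step 4: [if@root] (let q = 2 in true)
step 5: [let@root] true

Answer: true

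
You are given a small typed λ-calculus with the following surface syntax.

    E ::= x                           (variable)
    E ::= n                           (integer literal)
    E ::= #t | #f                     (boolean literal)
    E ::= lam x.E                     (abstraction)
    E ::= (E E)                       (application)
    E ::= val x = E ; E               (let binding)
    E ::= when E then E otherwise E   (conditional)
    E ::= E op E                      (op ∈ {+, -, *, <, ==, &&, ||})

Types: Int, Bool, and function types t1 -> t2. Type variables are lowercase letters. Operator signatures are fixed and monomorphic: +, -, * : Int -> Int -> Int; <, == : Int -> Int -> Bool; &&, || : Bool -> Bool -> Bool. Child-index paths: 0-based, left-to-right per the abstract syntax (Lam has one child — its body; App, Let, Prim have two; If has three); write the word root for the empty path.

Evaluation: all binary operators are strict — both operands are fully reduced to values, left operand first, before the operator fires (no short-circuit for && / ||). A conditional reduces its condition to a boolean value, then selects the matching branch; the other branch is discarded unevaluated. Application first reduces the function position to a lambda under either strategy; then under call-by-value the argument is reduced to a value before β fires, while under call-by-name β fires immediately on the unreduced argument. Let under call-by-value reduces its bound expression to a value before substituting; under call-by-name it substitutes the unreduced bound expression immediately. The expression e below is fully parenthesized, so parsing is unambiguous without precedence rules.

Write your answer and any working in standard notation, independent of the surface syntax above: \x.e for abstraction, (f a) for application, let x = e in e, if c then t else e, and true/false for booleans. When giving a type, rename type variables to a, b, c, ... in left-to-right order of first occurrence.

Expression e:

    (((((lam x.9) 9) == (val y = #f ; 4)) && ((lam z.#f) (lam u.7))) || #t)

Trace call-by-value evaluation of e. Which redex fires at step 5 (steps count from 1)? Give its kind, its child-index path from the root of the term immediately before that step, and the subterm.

Answer: delta at 0 : (false && false)

Derivation:
step 0: (((((\x.9) 9) == (let y = false in 4)) && ((\z.false) (\u.7))) || true)
step 1: [beta@0.0.0] (((9 == (let y = false in 4)) && ((\z.false) (\u.7))) || true)
step 2: [let@0.0.1] (((9 == 4) && ((\z.false) (\u.7))) || true)
step 3: [delta@0.0] ((false && ((\z.false) (\u.7))) || true)
step 4: [beta@0.1] ((false && false) || true)
step 5: [delta@0] (false || true)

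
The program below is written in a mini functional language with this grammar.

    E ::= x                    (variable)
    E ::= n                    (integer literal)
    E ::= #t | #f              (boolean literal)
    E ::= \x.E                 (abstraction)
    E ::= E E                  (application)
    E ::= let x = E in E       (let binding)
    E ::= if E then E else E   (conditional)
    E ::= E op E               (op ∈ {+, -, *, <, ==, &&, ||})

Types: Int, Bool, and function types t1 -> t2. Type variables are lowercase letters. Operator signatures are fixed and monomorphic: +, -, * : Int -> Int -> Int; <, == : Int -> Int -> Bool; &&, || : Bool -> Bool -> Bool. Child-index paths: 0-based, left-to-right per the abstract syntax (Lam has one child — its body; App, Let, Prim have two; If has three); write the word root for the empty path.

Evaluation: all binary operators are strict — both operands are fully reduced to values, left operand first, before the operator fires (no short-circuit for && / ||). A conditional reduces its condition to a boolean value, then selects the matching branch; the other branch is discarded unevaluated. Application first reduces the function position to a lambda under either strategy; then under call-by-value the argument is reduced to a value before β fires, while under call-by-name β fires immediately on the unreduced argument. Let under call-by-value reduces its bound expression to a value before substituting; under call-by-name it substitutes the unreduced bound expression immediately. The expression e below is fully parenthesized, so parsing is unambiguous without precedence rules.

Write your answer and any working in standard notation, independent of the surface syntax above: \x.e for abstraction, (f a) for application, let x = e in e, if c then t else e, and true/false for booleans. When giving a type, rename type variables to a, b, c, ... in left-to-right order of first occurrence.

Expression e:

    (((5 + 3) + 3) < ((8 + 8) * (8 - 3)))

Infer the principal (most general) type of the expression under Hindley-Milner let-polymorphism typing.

Derivation:
  unify Int ~ Int
  unify Int ~ Int
  unify Int ~ Int
  unify Int ~ Int
  unify Int ~ Int
  unify Int ~ Int
  unify Int ~ Int
  unify Int ~ Int
  unify Int ~ Int
  unify Int ~ Int
  unify Int ~ Int
  unify Int ~ Int

Answer: Bool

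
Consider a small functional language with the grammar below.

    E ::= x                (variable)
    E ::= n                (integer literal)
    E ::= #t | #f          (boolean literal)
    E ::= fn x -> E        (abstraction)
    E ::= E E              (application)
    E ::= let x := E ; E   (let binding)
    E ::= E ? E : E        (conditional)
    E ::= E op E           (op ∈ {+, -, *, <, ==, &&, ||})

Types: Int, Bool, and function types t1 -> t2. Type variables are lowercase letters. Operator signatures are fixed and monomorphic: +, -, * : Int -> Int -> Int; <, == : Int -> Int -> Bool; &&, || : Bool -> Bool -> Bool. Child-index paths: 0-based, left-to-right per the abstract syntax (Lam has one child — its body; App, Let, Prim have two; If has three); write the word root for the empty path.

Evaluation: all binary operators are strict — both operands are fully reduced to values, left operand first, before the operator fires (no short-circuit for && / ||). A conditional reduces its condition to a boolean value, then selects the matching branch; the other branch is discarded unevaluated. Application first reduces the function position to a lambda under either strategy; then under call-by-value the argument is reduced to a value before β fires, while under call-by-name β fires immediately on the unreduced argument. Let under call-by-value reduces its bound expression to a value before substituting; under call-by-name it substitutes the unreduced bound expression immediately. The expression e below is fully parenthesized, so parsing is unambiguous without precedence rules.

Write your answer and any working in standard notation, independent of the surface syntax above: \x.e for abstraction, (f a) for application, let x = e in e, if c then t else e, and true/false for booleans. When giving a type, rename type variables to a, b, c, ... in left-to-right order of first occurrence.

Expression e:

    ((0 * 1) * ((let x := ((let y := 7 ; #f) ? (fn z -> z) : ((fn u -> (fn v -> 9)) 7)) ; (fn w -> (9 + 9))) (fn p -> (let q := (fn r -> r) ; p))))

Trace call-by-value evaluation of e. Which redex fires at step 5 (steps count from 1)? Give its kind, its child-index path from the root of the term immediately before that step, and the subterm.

Answer: let at 1.0 : (let x = (\v.9) in (\w.(9 + 9)))

Trace:
step 0: ((0 * 1) * ((let x = (if (let y = 7 in false) then (\z.z) else ((\u.(\v.9)) 7)) in (\w.(9 + 9))) (\p.(let q = (\r.r) in p))))
step 1: [delta@0] (0 * ((let x = (if (let y = 7 in false) then (\z.z) else ((\u.(\v.9)) 7)) in (\w.(9 + 9))) (\p.(let q = (\r.r) in p))))
step 2: [let@1.0.0.0] (0 * ((let x = (if false then (\z.z) else ((\u.(\v.9)) 7)) in (\w.(9 + 9))) (\p.(let q = (\r.r) in p))))
step 3: [if@1.0.0] (0 * ((let x = ((\u.(\v.9)) 7) in (\w.(9 + 9))) (\p.(let q = (\r.r) in p))))
step 4: [beta@1.0.0] (0 * ((let x = (\v.9) in (\w.(9 + 9))) (\p.(let q = (\r.r) in p))))
step 5: [let@1.0] (0 * ((\w.(9 + 9)) (\p.(let q = (\r.r) in p))))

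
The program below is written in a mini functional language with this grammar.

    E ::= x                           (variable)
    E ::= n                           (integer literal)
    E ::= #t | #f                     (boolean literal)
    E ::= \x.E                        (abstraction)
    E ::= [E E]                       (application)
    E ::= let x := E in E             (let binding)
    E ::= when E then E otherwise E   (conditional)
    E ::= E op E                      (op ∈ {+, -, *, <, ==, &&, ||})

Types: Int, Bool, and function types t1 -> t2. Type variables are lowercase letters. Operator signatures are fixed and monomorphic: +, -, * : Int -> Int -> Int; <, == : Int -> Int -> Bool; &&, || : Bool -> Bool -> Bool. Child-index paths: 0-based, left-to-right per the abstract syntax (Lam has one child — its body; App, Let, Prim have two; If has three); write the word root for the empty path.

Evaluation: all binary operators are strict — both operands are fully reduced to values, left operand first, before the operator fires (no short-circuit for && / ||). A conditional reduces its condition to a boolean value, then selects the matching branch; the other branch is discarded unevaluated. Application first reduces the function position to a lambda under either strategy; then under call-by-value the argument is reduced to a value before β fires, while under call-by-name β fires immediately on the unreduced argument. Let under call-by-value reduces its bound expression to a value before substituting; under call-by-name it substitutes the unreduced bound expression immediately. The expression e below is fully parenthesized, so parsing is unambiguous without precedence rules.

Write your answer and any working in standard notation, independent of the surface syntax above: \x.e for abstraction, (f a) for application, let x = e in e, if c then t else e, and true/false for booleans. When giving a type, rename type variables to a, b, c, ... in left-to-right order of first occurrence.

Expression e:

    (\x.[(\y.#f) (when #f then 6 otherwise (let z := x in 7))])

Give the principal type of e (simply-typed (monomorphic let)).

Derivation:
\y._ : b -> Bool
  unify Bool ~ Bool
x : a
let z : a
  unify Int ~ Int
  unify b -> Bool ~ Int -> c
  unify b ~ Int
  unify Bool ~ c
_ _ : Bool
\x._ : a -> Bool

Answer: a -> Bool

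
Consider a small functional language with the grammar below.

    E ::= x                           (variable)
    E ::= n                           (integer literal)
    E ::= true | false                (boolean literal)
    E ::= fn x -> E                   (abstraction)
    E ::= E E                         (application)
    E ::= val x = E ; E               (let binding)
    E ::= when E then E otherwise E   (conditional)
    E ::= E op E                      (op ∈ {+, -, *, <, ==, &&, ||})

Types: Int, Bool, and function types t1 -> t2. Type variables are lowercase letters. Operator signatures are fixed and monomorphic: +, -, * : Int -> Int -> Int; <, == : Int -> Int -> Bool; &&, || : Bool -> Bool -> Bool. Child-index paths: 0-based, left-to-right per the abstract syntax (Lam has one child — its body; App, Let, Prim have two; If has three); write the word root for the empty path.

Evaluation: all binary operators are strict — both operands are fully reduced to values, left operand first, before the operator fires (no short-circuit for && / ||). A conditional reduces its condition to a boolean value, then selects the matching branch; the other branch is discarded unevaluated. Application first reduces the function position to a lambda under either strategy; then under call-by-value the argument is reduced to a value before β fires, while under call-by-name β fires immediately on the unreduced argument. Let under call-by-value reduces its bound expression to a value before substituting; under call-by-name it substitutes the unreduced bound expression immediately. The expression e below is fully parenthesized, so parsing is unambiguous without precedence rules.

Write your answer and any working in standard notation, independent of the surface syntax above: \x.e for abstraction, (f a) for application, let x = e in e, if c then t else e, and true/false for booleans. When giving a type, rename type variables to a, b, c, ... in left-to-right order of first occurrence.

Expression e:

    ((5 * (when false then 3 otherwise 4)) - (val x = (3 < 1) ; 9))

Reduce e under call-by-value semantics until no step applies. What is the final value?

Derivation:
step 0: ((5 * (if false then 3 else 4)) - (let x = (3 < 1) in 9))
step 1: [if@0.1] ((5 * 4) - (let x = (3 < 1) in 9))
step 2: [delta@0] (20 - (let x = (3 < 1) in 9))
step 3: [delta@1.0] (20 - (let x = false in 9))
step 4: [let@1] (20 - 9)
step 5: [delta@root] 11

Answer: 11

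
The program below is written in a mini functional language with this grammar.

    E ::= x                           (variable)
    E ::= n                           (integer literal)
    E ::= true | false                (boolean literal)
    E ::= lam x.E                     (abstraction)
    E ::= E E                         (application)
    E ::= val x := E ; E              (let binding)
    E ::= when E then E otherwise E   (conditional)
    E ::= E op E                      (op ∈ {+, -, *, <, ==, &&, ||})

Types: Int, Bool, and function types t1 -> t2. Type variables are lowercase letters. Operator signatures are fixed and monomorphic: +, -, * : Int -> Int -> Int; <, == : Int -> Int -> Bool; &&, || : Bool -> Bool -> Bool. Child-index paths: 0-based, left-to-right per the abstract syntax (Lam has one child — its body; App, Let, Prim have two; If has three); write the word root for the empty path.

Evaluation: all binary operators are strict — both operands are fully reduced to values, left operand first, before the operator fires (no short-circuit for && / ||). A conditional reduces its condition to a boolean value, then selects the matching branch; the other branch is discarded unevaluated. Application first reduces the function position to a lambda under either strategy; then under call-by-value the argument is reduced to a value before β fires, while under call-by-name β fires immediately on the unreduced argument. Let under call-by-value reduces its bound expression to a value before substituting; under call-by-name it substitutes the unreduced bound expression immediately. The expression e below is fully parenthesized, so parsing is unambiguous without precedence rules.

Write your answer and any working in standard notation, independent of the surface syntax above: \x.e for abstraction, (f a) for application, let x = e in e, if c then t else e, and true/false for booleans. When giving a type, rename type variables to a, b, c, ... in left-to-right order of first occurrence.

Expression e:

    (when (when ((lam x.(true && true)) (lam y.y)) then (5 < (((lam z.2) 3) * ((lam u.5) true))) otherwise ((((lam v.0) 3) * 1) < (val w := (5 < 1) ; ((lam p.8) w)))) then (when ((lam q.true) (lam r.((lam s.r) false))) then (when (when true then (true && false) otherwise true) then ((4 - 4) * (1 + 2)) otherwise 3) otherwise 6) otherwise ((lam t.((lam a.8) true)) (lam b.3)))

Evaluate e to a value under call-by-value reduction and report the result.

Answer: 3

Derivation:
step 0: (if (if ((\x.(true && true)) (\y.y)) then (5 < (((\z.2) 3) * ((\u.5) true))) else ((((\v.0) 3) * 1) < (let w = (5 < 1) in ((\p.8) w)))) then (if ((\q.true) (\r.((\s.r) false))) then (if (if true then (true && false) else true) then ((4 - 4) * (1 + 2)) else 3) else 6) else ((\t.((\a.8) true)) (\b.3)))
step 1: [beta@0.0] (if (if (true && true) then (5 < (((\z.2) 3) * ((\u.5) true))) else ((((\v.0) 3) * 1) < (let w = (5 < 1) in ((\p.8) w)))) then (if ((\q.true) (\r.((\s.r) false))) then (if (if true then (true && false) else true) then ((4 - 4) * (1 + 2)) else 3) else 6) else ((\t.((\a.8) true)) (\b.3)))
step 2: [delta@0.0] (if (if true then (5 < (((\z.2) 3) * ((\u.5) true))) else ((((\v.0) 3) * 1) < (let w = (5 < 1) in ((\p.8) w)))) then (if ((\q.true) (\r.((\s.r) false))) then (if (if true then (true && false) else true) then ((4 - 4) * (1 + 2)) else 3) else 6) else ((\t.((\a.8) true)) (\b.3)))
step 3: [if@0] (if (5 < (((\z.2) 3) * ((\u.5) true))) then (if ((\q.true) (\r.((\s.r) false))) then (if (if true then (true && false) else true) then ((4 - 4) * (1 + 2)) else 3) else 6) else ((\t.((\a.8) true)) (\b.3)))
step 4: [beta@0.1.0] (if (5 < (2 * ((\u.5) true))) then (if ((\q.true) (\r.((\s.r) false))) then (if (if true then (true && false) else true) then ((4 - 4) * (1 + 2)) else 3) else 6) else ((\t.((\a.8) true)) (\b.3)))
step 5: [beta@0.1.1] (if (5 < (2 * 5)) then (if ((\q.true) (\r.((\s.r) false))) then (if (if true then (true && false) else true) then ((4 - 4) * (1 + 2)) else 3) else 6) else ((\t.((\a.8) true)) (\b.3)))
step 6: [delta@0.1] (if (5 < 10) then (if ((\q.true) (\r.((\s.r) false))) then (if (if true then (true && false) else true) then ((4 - 4) * (1 + 2)) else 3) else 6) else ((\t.((\a.8) true)) (\b.3)))
step 7: [delta@0] (if true then (if ((\q.true) (\r.((\s.r) false))) then (if (if true then (true && false) else true) then ((4 - 4) * (1 + 2)) else 3) else 6) else ((\t.((\a.8) true)) (\b.3)))
step 8: [if@root] (if ((\q.true) (\r.((\s.r) false))) then (if (if true then (true && false) else true) then ((4 - 4) * (1 + 2)) else 3) else 6)
step 9: [beta@0] (if true then (if (if true then (true && false) else true) then ((4 - 4) * (1 + 2)) else 3) else 6)
step 10: [if@root] (if (if true then (true && false) else true) then ((4 - 4) * (1 + 2)) else 3)
step 11: [if@0] (if (true && false) then ((4 - 4) * (1 + 2)) else 3)
step 12: [delta@0] (if false then ((4 - 4) * (1 + 2)) else 3)
step 13: [if@root] 3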